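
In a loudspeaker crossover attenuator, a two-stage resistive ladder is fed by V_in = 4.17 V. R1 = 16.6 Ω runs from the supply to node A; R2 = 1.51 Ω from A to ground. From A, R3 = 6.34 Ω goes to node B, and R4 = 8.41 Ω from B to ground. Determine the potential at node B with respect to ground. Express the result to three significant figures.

The second stage (R3 + R4 = 14.75 Ω) loads node A in parallel with R2.
R2 ‖ (R3+R4) = 1.370 Ω.
V_A = 4.17 × 1.370/(16.6 + 1.370) = 0.3179 V.
Stage 2 is unloaded, so V_B = V_A · R4/(R3+R4) = 0.3179 × 8.41/14.75 = 0.1812 V.

V_B ≈ 0.181 V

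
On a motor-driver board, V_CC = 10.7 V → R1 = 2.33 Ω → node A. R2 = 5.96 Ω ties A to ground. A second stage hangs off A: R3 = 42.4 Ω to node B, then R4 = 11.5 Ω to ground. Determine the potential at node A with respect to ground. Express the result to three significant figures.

V_A ≈ 7.46 V

The second stage (R3 + R4 = 53.90 Ω) loads node A in parallel with R2.
Effective lower resistance at A: R2 ‖ 53.90 = 5.367 Ω.
V_A = 10.7 × 5.367/(2.33 + 5.367) = 7.461 V.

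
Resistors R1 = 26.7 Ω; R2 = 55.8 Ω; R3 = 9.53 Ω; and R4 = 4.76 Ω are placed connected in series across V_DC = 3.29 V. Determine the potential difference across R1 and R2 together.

V ≈ 2.80 V

ΣR = 26.7 + 55.8 + 9.53 + 4.76 = 96.79 Ω.
R_{R1..R2} = 26.7 + 55.8 = 82.50 Ω.
V = V_DC · R/ΣR = 3.29 × 0.8524 = 2.804 V.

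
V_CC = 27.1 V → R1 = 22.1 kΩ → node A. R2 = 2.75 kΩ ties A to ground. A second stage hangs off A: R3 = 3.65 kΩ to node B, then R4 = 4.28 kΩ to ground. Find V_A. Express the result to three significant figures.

V_A ≈ 2.29 V

The second stage (R3 + R4 = 7.930 kΩ) loads node A in parallel with R2.
R2 ‖ (R3+R4) = 2.042 kΩ.
V_A = 27.1 × 2.042/(22.1 + 2.042) = 2.292 V.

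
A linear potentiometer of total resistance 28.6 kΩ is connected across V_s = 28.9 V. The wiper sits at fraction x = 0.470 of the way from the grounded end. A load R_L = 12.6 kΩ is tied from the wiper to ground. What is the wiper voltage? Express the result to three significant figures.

The pot divides into 15.16 kΩ above the wiper and 13.44 kΩ below.
(x·R_p) ‖ R_L = 6.504 kΩ.
Then V_out = V_s · 6.504/(15.16 + 6.504) = 8.677 V.

V_out ≈ 8.68 V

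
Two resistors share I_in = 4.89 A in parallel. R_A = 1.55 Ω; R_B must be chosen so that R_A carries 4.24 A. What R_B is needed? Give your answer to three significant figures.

The fraction through R_A equals R_B/(R_A+R_B).
With f = 0.8671, R_B = R_A · f/(1−f) = 1.55 × 6.523 = 10.11 Ω.

R_B ≈ 10.1 Ω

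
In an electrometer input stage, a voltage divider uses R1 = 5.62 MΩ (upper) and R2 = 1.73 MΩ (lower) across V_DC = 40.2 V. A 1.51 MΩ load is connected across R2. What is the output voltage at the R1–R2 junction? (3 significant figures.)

V_out ≈ 5.04 V

First combine the lower leg with the load: R2 ‖ R_L = 0.8063 MΩ.
Then V_out = V_DC · R2'/(R1 + R2') = 40.2 × 0.8063/6.426 = 5.044 V.
(Unloaded it would be 9.46 V; the load pulls it down.)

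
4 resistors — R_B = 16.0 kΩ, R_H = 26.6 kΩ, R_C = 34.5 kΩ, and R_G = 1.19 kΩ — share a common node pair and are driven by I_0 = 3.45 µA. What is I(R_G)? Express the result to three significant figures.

I ≈ 2.99 µA

Conductances: ΣG = 1/16.0 + 1/26.6 + 1/34.5 + 1/1.19 = 0.9694 (1/kΩ).
Current divider: I(R_G) = I_0 · G_k/ΣG = 3.45 × (0.8403/0.9694) = 3.45 × 0.8668 = 2.991 µA.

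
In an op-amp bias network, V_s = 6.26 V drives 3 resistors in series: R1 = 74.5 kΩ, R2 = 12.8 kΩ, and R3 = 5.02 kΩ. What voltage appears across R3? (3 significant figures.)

Series total: ΣR = 74.5 + 12.8 + 5.02 = 92.32 kΩ.
Voltage divider: V = V_s · (5.020 / 92.32) = 6.26 × 0.05438 = 0.3404 V.

V ≈ 0.340 V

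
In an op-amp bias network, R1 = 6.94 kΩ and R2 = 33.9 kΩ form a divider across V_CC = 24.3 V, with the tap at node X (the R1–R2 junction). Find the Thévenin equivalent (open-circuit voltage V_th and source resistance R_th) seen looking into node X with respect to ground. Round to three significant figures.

V_th is the unloaded tap voltage: V_CC · R2/(R1+R2) = 24.3 × 0.8301 = 20.17 V.
Looking into X with the source shorted: R_th = R1·R2/(R1+R2) = 6.940 × 33.9/40.84 = 5.761 kΩ.

V_th ≈ 20.2 V, R_th ≈ 5.76 kΩ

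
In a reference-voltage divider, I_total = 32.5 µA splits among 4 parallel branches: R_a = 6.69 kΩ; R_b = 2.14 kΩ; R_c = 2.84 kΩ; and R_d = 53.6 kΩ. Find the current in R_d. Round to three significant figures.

I ≈ 0.614 µA

Conductances: ΣG = 1/6.69 + 1/2.14 + 1/2.84 + 1/53.6 = 0.9875 (1/kΩ).
Current divider: I(R_d) = I_total · G_k/ΣG = 32.5 × (0.01866/0.9875) = 32.5 × 0.01889 = 0.6140 µA.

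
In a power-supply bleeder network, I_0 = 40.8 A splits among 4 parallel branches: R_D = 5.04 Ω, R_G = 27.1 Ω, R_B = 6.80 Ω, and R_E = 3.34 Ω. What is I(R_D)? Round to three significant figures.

ΣG = 1/5.04 + 1/27.1 + 1/6.80 + 1/3.34 = 0.6818.
R_D takes the fraction G_k/ΣG = 0.1984/0.6818 = 0.2910, so I = 40.8 × 0.2910 = 11.87 A.

I ≈ 11.9 A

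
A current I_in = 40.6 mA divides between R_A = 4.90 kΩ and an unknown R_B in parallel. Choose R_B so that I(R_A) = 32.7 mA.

In a two-way split, I_A/I_in = R_B/(R_A + R_B).
32.7/40.6 = R_B/(R_A + R_B) → R_B = R_A · (0.8054)/(1 − 0.8054) = 4.90 × 4.139 = 20.28 kΩ.

R_B ≈ 20.3 kΩ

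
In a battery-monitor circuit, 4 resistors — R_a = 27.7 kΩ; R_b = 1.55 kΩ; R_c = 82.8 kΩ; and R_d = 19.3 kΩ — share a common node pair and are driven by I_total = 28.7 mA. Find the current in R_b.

ΣG = 1/27.7 + 1/1.55 + 1/82.8 + 1/19.3 = 0.7452.
By the current-divider rule, I = I_total · G_k/ΣG = 28.7 × 0.8658 = 24.85 mA.

I ≈ 24.8 mA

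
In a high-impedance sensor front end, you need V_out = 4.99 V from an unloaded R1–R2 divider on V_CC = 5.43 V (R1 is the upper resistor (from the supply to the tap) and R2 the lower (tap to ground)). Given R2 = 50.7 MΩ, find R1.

R1 ≈ 4.47 MΩ

Required fraction k = V_out/V_CC = 0.9190.
R1 = R2·(1/k − 1) = 50.7 × 0.08818 = 4.471 MΩ.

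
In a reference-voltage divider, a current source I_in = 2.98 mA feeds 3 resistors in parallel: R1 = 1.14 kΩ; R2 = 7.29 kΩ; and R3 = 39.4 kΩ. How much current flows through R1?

I ≈ 2.51 mA

Conductances: ΣG = 1/1.14 + 1/7.29 + 1/39.4 = 1.040 (1/kΩ).
R1 takes the fraction G_k/ΣG = 0.8772/1.040 = 0.8437, so I = 2.98 × 0.8437 = 2.514 mA.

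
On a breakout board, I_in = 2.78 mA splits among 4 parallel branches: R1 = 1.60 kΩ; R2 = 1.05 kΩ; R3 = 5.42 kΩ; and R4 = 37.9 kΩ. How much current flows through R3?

ΣG = 1/1.60 + 1/1.05 + 1/5.42 + 1/37.9 = 1.788.
R3 takes the fraction G_k/ΣG = 0.1845/1.788 = 0.1032, so I = 2.78 × 0.1032 = 0.2868 mA.

I ≈ 0.287 mA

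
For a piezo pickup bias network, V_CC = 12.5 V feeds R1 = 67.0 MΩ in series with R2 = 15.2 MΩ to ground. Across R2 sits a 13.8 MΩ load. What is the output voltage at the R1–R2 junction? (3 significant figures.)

R2 ‖ R_L = (15.2 × 13.8)/(15.2 + 13.8) = 7.233 MΩ.
Voltage divider with the loaded lower leg: V_out = 12.5 × 7.233/(67.0 + 7.233) = 12.5 × 0.09744 = 1.218 V.

V_out ≈ 1.22 V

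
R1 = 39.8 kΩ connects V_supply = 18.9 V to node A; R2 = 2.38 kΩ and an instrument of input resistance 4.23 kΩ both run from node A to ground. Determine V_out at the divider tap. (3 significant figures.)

R2 ‖ R_L = (2.38 × 4.23)/(2.38 + 4.23) = 1.523 kΩ.
Voltage divider with the loaded lower leg: V_out = 18.9 × 1.523/(39.8 + 1.523) = 18.9 × 0.03686 = 0.6966 V.

V_out ≈ 0.697 V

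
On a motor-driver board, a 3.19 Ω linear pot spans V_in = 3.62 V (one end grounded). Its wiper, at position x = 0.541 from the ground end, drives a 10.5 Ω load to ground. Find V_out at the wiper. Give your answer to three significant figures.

V_out ≈ 1.82 V

Lower segment x·R_p = 1.726 Ω; upper segment (1−x)·R_p = 1.464 Ω.
Lower segment in parallel with the load: 1.726 ‖ 10.5 = 1.482 Ω.
Loaded-divider output: V_out = 3.62 × 0.5030 = 1.821 V.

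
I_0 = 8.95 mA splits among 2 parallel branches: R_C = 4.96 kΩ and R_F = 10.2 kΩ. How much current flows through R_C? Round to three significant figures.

For two parallel branches, I_k = I_0 · (other R)/(sum of R).
So I = 8.95 × 10.2/15.16 = 6.022 mA.

I ≈ 6.02 mA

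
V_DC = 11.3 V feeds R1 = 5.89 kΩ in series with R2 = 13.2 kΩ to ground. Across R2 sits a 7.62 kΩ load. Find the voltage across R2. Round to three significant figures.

R2 ‖ R_L = (13.2 × 7.62)/(13.2 + 7.62) = 4.831 kΩ.
Then V_out = V_DC · R2'/(R1 + R2') = 11.3 × 4.831/10.72 = 5.092 V.

V_out ≈ 5.09 V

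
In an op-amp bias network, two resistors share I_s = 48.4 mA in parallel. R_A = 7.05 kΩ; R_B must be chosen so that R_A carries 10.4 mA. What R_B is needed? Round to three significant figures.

R_B ≈ 1.93 kΩ

The fraction through R_A equals R_B/(R_A+R_B).
10.4/48.4 = R_B/(R_A + R_B) → R_B = R_A · (0.2149)/(1 − 0.2149) = 7.05 × 0.2737 = 1.929 kΩ.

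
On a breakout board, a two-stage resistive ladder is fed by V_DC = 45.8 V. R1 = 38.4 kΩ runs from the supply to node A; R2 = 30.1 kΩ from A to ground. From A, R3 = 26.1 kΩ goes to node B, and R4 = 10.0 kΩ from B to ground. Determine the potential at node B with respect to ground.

V_B ≈ 3.80 V

Looking into the second stage from A: R3 + R4 = 36.10 kΩ appears in parallel with R2.
R2 ‖ (R3+R4) = 16.41 kΩ.
So V_A = 45.8 × 0.2994 = 13.71 V.
Stage 2 is unloaded, so V_B = V_A · R4/(R3+R4) = 13.71 × 10.0/36.10 = 3.799 V.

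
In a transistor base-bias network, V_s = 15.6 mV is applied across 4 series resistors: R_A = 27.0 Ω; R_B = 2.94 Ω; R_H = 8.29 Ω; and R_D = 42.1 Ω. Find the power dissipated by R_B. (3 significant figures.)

P ≈ 0.111 µW

Series current I = V_s/ΣR = 15.6/80.33 = 0.1942 mA.
P(R_B) = I²·R_B = (0.1942)² × 2.94 = 0.1109 µW.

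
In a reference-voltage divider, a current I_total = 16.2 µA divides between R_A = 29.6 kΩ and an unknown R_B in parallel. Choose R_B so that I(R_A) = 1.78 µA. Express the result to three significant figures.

The fraction through R_A equals R_B/(R_A+R_B).
With f = 0.1099, R_B = R_A · f/(1−f) = 29.6 × 0.1234 = 3.654 kΩ.

R_B ≈ 3.65 kΩ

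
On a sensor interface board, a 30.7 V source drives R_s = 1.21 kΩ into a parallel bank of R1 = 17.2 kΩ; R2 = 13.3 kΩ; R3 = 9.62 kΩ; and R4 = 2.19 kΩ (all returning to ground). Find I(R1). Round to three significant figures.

I ≈ 0.970 mA

Combine the parallel branches: R_p = (1/17.2 + 1/13.3 + 1/9.62 + 1/2.19)⁻¹ = 1.441 kΩ.
Node voltage V_A = V_in · R_p/(R_s + R_p) = 30.7 × 0.5436 = 16.69 V.
Branch current I = V_A/R1 = 16.69/17.2 = 0.9702 mA.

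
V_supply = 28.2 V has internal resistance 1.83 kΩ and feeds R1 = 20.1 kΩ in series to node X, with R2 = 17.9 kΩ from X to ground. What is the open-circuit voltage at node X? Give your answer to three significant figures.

R1' = 1.83 + 20.1 = 21.93 kΩ (source resistance + R1).
Open-circuit (no load on X): V_th = V_supply · R2/(R1' + R2) = 28.2 × 17.9/(21.93 + 17.9) = 12.67 V.

V_th ≈ 12.7 V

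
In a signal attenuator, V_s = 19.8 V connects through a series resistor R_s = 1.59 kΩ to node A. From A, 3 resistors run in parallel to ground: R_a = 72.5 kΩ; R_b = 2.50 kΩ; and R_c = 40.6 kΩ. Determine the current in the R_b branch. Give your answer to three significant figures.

I ≈ 4.67 mA

Equivalent of the parallel group: R_p = 2.281 kΩ.
Node voltage V_A = V_s · R_p/(R_s + R_p) = 19.8 × 0.5892 = 11.67 V.
Branch current I = V_A/R_b = 11.67/2.50 = 4.667 mA.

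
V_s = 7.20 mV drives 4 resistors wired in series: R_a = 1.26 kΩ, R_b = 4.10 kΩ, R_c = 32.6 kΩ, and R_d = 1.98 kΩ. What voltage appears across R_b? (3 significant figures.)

V ≈ 0.739 mV

ΣR = 1.26 + 4.10 + 32.6 + 1.98 = 39.94 kΩ.
By the voltage-divider rule, V = 7.20 × 4.100/39.94 = 0.7391 mV.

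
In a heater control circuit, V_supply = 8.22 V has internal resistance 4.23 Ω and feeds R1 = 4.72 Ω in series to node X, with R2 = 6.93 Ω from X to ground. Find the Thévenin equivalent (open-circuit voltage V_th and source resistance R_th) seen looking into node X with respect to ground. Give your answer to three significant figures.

R1' = 4.23 + 4.72 = 8.950 Ω (source resistance + R1).
V_th is the unloaded tap voltage: V_supply · R2/(R1'+R2) = 8.22 × 0.4364 = 3.587 V.
With V_supply suppressed (replaced by a short), R_th = R1' ‖ R2 = (8.950 × 6.93)/(8.950 + 6.93) = 3.906 Ω.

V_th ≈ 3.59 V, R_th ≈ 3.91 Ω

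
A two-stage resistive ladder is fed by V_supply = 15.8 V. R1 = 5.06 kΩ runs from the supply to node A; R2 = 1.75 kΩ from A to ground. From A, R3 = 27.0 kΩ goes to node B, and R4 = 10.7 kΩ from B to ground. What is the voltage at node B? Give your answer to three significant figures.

V_B ≈ 1.11 V

Looking into the second stage from A: R3 + R4 = 37.70 kΩ appears in parallel with R2.
R2 ‖ (R3+R4) = 1.672 kΩ.
First divider: V_A = V_supply · 1.672/(5.06 + 1.672) = 3.925 V.
Then the unloaded second divider: V_B = V_A × R4/(R3+R4) = 3.925 × 0.2838 = 1.114 V.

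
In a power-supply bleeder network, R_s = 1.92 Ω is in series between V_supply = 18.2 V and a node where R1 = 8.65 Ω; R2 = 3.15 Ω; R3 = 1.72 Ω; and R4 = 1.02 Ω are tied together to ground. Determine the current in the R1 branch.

I ≈ 0.436 A

Combine the parallel branches: R_p = (1/8.65 + 1/3.15 + 1/1.72 + 1/1.02)⁻¹ = 0.5013 Ω.
V_A by voltage divider: V_A = 18.2 × 0.5013/(1.92 + 0.5013) = 3.768 V.
I(R1) = V_A / R1 = 3.768/8.65 = 0.4356 A.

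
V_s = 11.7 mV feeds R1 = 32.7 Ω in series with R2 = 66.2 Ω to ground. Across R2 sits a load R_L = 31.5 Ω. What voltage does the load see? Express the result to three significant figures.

V_out ≈ 4.62 mV

R2 ‖ R_L = (66.2 × 31.5)/(66.2 + 31.5) = 21.34 Ω.
Now apply the divider: V_out = 11.7 × 0.3949 = 4.621 mV.
(Unloaded it would be 7.83 mV; the load pulls it down.)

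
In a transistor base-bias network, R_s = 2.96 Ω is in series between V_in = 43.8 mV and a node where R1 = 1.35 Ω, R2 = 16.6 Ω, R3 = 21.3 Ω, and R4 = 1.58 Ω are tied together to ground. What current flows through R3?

I ≈ 0.382 mA

Parallel bank: R_p = 1/(1/1.35 + 1/16.6 + 1/21.3 + 1/1.58) = 0.6753 Ω.
V_A = 43.8 × 0.6753/3.635 = 8.136 mV.
I(R3) = V_A / R3 = 8.136/21.3 = 0.3820 mA.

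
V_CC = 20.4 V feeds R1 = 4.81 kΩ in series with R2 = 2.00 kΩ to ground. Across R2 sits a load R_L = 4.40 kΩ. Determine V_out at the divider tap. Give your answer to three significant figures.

R2 ‖ R_L = (2.00 × 4.40)/(2.00 + 4.40) = 1.375 kΩ.
Voltage divider with the loaded lower leg: V_out = 20.4 × 1.375/(4.81 + 1.375) = 20.4 × 0.2223 = 4.535 V.
(Unloaded it would be 5.99 V; the load pulls it down.)

V_out ≈ 4.54 V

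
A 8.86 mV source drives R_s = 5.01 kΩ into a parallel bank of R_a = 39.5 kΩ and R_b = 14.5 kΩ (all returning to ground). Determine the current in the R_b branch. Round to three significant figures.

Combine the parallel branches: R_p = (1/39.5 + 1/14.5)⁻¹ = 10.61 kΩ.
V_A by voltage divider: V_A = 8.86 × 10.61/(5.01 + 10.61) = 6.018 mV.
Branch current I = V_A/R_b = 6.018/14.5 = 0.4150 µA.
(Equivalently: I_total = 0.5673 µA, then current-divider fraction G_k/ΣG = 0.7315.)

I ≈ 0.415 µA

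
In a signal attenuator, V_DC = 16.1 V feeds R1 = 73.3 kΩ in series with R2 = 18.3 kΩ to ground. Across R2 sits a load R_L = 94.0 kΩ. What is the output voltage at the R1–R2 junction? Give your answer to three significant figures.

First combine the lower leg with the load: R2 ‖ R_L = 15.32 kΩ.
Voltage divider with the loaded lower leg: V_out = 16.1 × 15.32/(73.3 + 15.32) = 16.1 × 0.1729 = 2.783 V.

V_out ≈ 2.78 V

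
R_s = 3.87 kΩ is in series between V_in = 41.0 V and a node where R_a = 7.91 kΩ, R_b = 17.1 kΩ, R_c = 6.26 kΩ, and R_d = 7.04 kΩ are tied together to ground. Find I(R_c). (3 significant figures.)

Combine the parallel branches: R_p = (1/7.91 + 1/17.1 + 1/6.26 + 1/7.04)⁻¹ = 2.055 kΩ.
V_A = 41.0 × 2.055/5.925 = 14.22 V.
I(R_c) = V_A / R_c = 14.22/6.26 = 2.271 mA.

I ≈ 2.27 mA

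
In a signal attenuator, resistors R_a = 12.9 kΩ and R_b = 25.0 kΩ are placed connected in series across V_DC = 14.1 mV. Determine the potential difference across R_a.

ΣR = 12.9 + 25.0 = 37.90 kΩ.
V = V_DC · R/ΣR = 14.1 × 0.3404 = 4.799 mV.

V ≈ 4.80 mV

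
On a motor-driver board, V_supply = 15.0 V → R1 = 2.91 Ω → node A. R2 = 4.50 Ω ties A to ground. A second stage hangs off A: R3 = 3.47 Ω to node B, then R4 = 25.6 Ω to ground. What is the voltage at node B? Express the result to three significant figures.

V_B ≈ 7.56 V

The second stage (R3 + R4 = 29.07 Ω) loads node A in parallel with R2.
Effective lower resistance at A: R2 ‖ 29.07 = 3.897 Ω.
So V_A = 15.0 × 0.5725 = 8.587 V.
Then the unloaded second divider: V_B = V_A × R4/(R3+R4) = 8.587 × 0.8806 = 7.562 V.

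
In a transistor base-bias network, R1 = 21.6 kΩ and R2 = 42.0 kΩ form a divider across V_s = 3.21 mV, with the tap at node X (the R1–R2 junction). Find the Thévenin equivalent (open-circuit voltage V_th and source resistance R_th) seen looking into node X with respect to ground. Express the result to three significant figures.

V_th ≈ 2.12 mV, R_th ≈ 14.3 kΩ

Open-circuit (no load on X): V_th = V_s · R2/(R1 + R2) = 3.21 × 42.0/(21.60 + 42.0) = 2.120 mV.
With V_s suppressed (replaced by a short), R_th = R1 ‖ R2 = (21.60 × 42.0)/(21.60 + 42.0) = 14.26 kΩ.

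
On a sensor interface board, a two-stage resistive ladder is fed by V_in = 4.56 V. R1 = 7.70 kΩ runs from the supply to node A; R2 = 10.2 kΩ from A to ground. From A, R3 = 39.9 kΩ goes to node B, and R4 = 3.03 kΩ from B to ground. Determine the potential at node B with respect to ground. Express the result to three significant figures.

V_B ≈ 0.166 V

Looking into the second stage from A: R3 + R4 = 42.93 kΩ appears in parallel with R2.
R2 ‖ (R3+R4) = 8.242 kΩ.
First divider: V_A = V_in · 8.242/(7.70 + 8.242) = 2.357 V.
Stage 2 is unloaded, so V_B = V_A · R4/(R3+R4) = 2.357 × 3.03/42.93 = 0.1664 V.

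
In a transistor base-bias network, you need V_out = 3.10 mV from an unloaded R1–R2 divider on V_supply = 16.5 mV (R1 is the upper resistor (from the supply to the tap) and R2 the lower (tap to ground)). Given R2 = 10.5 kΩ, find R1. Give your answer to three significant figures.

The divider ratio is R2/(R1+R2) = 3.10/16.5 = 0.1879.
So R1 = R2 · (V_supply/V_out − 1) = 10.5 × (16.5/3.10 − 1) = 10.5 × 4.323 = 45.39 kΩ.

R1 ≈ 45.4 kΩ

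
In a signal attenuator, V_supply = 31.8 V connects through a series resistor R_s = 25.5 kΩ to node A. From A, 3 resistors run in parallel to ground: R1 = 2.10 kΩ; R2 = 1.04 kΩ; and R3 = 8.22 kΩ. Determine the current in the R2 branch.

I ≈ 0.750 mA

Parallel bank: R_p = 1/(1/2.10 + 1/1.04 + 1/8.22) = 0.6413 kΩ.
Node voltage V_A = V_supply · R_p/(R_s + R_p) = 31.8 × 0.02453 = 0.7801 V.
Branch current I = V_A/R2 = 0.7801/1.04 = 0.7501 mA.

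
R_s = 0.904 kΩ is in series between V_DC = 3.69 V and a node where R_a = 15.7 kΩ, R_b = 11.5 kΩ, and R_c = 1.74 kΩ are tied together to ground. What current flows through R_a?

Equivalent of the parallel group: R_p = 1.379 kΩ.
V_A by voltage divider: V_A = 3.69 × 1.379/(0.904 + 1.379) = 2.229 V.
Branch current I = V_A/R_a = 2.229/15.7 = 0.1420 mA.
(Check via current divider: I_total = 1.617 mA; share G_k/ΣG = 0.08781 → same result.)

I ≈ 0.142 mA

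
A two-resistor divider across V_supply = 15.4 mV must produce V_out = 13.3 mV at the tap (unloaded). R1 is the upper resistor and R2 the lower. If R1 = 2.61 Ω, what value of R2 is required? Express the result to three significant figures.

Required fraction k = V_out/V_supply = 0.8636.
Rearranging, R2 = R1·k/(1−k) = 2.61 × 6.333 = 16.53 Ω.

R2 ≈ 16.5 Ω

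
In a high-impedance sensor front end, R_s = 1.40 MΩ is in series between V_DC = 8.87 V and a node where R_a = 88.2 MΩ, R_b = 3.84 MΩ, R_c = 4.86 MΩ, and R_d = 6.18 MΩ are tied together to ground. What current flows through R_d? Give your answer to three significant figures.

Equivalent of the parallel group: R_p = 1.564 MΩ.
V_A by voltage divider: V_A = 8.87 × 1.564/(1.40 + 1.564) = 4.681 V.
I(R_d) = V_A / R_d = 4.681/6.18 = 0.7574 µA.

I ≈ 0.757 µA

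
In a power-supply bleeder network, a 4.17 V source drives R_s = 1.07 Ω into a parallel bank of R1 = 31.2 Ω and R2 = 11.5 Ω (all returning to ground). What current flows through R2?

Equivalent of the parallel group: R_p = 8.403 Ω.
Node voltage V_A = V_s · R_p/(R_s + R_p) = 4.17 × 0.8870 = 3.699 V.
I(R2) = V_A / R2 = 3.699/11.5 = 0.3217 A.

I ≈ 0.322 A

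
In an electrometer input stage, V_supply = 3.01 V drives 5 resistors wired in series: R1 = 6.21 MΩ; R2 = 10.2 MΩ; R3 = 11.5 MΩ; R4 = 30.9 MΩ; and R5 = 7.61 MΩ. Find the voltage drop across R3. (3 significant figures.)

Total series resistance ΣR = 6.21 + 10.2 + 11.5 + 30.9 + 7.61 = 66.42 MΩ.
Voltage divider: V = V_supply · (11.50 / 66.42) = 3.01 × 0.1731 = 0.5212 V.

V ≈ 0.521 V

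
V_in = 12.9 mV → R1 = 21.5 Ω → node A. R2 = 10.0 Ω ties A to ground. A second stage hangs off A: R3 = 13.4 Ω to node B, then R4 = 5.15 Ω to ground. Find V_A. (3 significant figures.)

Node A sees R2 in parallel with the series input of stage 2, R3 + R4 = 18.55 Ω.
R2 ‖ (R3+R4) = 6.497 Ω.
So V_A = 12.9 × 0.2321 = 2.994 mV.

V_A ≈ 2.99 mV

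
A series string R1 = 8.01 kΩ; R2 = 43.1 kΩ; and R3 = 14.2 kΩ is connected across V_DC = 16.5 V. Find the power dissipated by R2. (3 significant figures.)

The common current is I = 16.5/65.31 = 0.2526 mA.
P(R2) = I²·R2 = (0.2526)² × 43.1 = 2.751 mW.

P ≈ 2.75 mW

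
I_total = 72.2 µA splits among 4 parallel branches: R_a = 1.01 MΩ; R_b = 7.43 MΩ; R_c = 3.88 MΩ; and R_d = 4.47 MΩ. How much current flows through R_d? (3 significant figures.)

ΣG = 1/1.01 + 1/7.43 + 1/3.88 + 1/4.47 = 1.606.
R_d takes the fraction G_k/ΣG = 0.2237/1.606 = 0.1393, so I = 72.2 × 0.1393 = 10.06 µA.

I ≈ 10.1 µA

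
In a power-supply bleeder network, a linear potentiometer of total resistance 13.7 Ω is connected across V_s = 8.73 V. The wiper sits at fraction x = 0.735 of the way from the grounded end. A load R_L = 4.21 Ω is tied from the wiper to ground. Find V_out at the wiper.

V_out ≈ 3.93 V

The pot divides into 3.631 Ω above the wiper and 10.07 Ω below.
(x·R_p) ‖ R_L = 2.969 Ω.
V_out = 8.73 × 2.969/(3.631 + 2.969) = 3.927 V.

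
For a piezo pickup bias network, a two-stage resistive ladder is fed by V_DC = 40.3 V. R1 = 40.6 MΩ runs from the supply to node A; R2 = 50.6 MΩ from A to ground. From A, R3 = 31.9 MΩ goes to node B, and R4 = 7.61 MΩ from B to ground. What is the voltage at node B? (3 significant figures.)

The second stage (R3 + R4 = 39.51 MΩ) loads node A in parallel with R2.
Effective lower resistance at A: R2 ‖ 39.51 = 22.19 MΩ.
V_A = 40.3 × 22.19/(40.6 + 22.19) = 14.24 V.
Then the unloaded second divider: V_B = V_A × R4/(R3+R4) = 14.24 × 0.1926 = 2.743 V.

V_B ≈ 2.74 V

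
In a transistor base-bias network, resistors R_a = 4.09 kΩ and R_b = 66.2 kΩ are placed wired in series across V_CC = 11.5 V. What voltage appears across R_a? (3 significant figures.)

Total series resistance ΣR = 4.09 + 66.2 = 70.29 kΩ.
Voltage divider: V = V_CC · (4.090 / 70.29) = 11.5 × 0.05819 = 0.6692 V.

V ≈ 0.669 V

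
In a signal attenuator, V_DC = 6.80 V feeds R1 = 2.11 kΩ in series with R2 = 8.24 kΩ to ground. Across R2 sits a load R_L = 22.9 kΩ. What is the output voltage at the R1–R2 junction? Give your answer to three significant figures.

R2 ‖ R_L = (8.24 × 22.9)/(8.24 + 22.9) = 6.060 kΩ.
Now apply the divider: V_out = 6.80 × 0.7417 = 5.044 V.
(Unloaded it would be 5.41 V; the load pulls it down.)

V_out ≈ 5.04 V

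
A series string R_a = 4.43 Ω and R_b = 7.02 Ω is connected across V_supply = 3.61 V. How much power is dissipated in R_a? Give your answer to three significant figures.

The common current is I = 3.61/11.45 = 0.3153 A.
P = I²R = 0.09940 × 4.43 = 0.4404 W.

P ≈ 0.440 W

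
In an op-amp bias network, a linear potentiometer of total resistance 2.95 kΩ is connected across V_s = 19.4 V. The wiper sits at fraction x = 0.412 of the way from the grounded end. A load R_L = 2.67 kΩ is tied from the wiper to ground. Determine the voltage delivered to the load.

Split the track: R_lower = x·R_p = 1.215 kΩ, R_upper = (1−x)·R_p = 1.735 kΩ.
Lower segment in parallel with the load: 1.215 ‖ 2.67 = 0.8352 kΩ.
V_out = 19.4 × 0.8352/(1.735 + 0.8352) = 6.305 V.

V_out ≈ 6.31 V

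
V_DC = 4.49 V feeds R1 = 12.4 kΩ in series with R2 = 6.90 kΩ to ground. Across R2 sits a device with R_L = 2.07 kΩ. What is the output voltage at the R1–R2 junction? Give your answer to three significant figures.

V_out ≈ 0.511 V

First combine the lower leg with the load: R2 ‖ R_L = 1.592 kΩ.
Then V_out = V_DC · R2'/(R1 + R2') = 4.49 × 1.592/13.99 = 0.5110 V.
(Unloaded it would be 1.61 V; the load pulls it down.)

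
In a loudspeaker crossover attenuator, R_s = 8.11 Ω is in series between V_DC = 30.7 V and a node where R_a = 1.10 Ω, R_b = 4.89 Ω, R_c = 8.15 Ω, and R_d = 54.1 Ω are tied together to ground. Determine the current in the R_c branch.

I ≈ 0.337 A

Parallel bank: R_p = 1/(1/1.10 + 1/4.89 + 1/8.15 + 1/54.1) = 0.7970 Ω.
V_A by voltage divider: V_A = 30.7 × 0.7970/(8.11 + 0.7970) = 2.747 V.
I(R_c) = V_A / R_c = 2.747/8.15 = 0.3370 A.
(Equivalently: I_total = 3.447 A, then current-divider fraction G_k/ΣG = 0.09779.)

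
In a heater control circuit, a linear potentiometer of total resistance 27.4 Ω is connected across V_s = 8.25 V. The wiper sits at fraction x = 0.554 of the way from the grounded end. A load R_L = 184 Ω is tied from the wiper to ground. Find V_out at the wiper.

V_out ≈ 4.41 V

Lower segment x·R_p = 15.18 Ω; upper segment (1−x)·R_p = 12.22 Ω.
R_L loads the lower segment: effective lower R = 14.02 Ω.
V_out = 8.25 × 14.02/(12.22 + 14.02) = 4.408 V.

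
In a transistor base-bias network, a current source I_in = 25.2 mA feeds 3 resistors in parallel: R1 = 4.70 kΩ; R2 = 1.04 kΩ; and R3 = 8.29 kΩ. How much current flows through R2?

I ≈ 18.7 mA

Total conductance ΣG = 1/4.70 + 1/1.04 + 1/8.29 = 1.295 (units of 1/kΩ).
By the current-divider rule, I = I_in · G_k/ΣG = 25.2 × 0.7425 = 18.71 mA.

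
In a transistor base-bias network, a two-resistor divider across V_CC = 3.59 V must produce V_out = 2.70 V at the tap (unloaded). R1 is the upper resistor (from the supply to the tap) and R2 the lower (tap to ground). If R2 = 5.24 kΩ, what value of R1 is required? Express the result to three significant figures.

The divider ratio is R2/(R1+R2) = 2.70/3.59 = 0.7521.
R1 = R2·(1/k − 1) = 5.24 × 0.3296 = 1.727 kΩ.

R1 ≈ 1.73 kΩ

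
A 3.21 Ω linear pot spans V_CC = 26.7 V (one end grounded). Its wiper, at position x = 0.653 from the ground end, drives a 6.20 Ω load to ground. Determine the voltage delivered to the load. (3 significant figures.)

Split the track: R_lower = x·R_p = 2.096 Ω, R_upper = (1−x)·R_p = 1.114 Ω.
R_L loads the lower segment: effective lower R = 1.567 Ω.
Loaded-divider output: V_out = 26.7 × 0.5844 = 15.60 V.
(Unloaded: V_out = x·V_CC = 17.4 V.)

V_out ≈ 15.6 V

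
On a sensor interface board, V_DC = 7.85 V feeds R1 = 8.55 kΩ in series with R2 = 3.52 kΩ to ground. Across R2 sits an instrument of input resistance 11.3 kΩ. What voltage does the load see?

V_out ≈ 1.88 V

The load sits in parallel with R2, giving an effective lower resistance R2' = R2·R_L/(R2+R_L) = 2.684 kΩ.
Now apply the divider: V_out = 7.85 × 0.2389 = 1.875 V.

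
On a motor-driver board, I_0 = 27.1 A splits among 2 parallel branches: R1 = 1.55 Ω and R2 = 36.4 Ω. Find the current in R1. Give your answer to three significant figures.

I ≈ 26.0 A

Two-branch current divider: I_k = I_0 · R_other/(R_1 + R_2).
I(R1) = 27.1 × 36.4/(1.55 + 36.4) = 27.1 × 0.9592 = 25.99 A.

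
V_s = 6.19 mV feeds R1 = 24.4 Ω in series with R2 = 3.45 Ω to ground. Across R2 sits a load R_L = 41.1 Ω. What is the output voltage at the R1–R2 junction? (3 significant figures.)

The load sits in parallel with R2, giving an effective lower resistance R2' = R2·R_L/(R2+R_L) = 3.183 Ω.
Voltage divider with the loaded lower leg: V_out = 6.19 × 3.183/(24.4 + 3.183) = 6.19 × 0.1154 = 0.7143 mV.

V_out ≈ 0.714 mV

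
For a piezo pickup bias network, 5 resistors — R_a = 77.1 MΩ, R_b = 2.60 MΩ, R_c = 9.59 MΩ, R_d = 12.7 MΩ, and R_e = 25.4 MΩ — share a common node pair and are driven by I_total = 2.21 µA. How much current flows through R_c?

ΣG = 1/77.1 + 1/2.60 + 1/9.59 + 1/12.7 + 1/25.4 = 0.6200.
R_c takes the fraction G_k/ΣG = 0.1043/0.6200 = 0.1682, so I = 2.21 × 0.1682 = 0.3717 µA.

I ≈ 0.372 µA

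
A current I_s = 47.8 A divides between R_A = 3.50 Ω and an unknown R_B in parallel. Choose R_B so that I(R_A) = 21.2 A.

In a two-way split, I_A/I_s = R_B/(R_A + R_B).
With f = 0.4435, R_B = R_A · f/(1−f) = 3.50 × 0.7970 = 2.789 Ω.

R_B ≈ 2.79 Ω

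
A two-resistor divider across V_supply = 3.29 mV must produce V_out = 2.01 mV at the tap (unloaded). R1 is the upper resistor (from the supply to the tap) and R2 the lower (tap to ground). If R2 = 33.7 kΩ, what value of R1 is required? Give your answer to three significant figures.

Required fraction k = V_out/V_supply = 0.6109.
So R1 = R2 · (V_supply/V_out − 1) = 33.7 × (3.29/2.01 − 1) = 33.7 × 0.6368 = 21.46 kΩ.

R1 ≈ 21.5 kΩ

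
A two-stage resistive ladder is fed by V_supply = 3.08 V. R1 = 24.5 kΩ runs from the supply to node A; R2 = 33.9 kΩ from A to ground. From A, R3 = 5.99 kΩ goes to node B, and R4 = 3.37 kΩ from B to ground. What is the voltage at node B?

V_B ≈ 0.256 V

Node A sees R2 in parallel with the series input of stage 2, R3 + R4 = 9.360 kΩ.
R2 ‖ (R3+R4) = 7.335 kΩ.
So V_A = 3.08 × 0.2304 = 0.7096 V.
Stage 2 is unloaded, so V_B = V_A · R4/(R3+R4) = 0.7096 × 3.37/9.360 = 0.2555 V.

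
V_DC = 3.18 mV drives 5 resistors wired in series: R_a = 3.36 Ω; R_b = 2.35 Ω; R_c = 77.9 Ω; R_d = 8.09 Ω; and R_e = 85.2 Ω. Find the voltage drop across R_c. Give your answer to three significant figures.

Series total: ΣR = 3.36 + 2.35 + 77.9 + 8.09 + 85.2 = 176.9 Ω.
Voltage divider: V = V_DC · (77.90 / 176.9) = 3.18 × 0.4404 = 1.400 mV.

V ≈ 1.40 mV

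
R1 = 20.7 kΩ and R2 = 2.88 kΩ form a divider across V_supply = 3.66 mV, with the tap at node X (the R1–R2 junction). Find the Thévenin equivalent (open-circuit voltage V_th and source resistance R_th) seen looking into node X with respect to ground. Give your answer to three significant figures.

Open-circuit (no load on X): V_th = V_supply · R2/(R1 + R2) = 3.66 × 2.88/(20.70 + 2.88) = 0.4470 mV.
With V_supply suppressed (replaced by a short), R_th = R1 ‖ R2 = (20.70 × 2.88)/(20.70 + 2.88) = 2.528 kΩ.

V_th ≈ 0.447 mV, R_th ≈ 2.53 kΩ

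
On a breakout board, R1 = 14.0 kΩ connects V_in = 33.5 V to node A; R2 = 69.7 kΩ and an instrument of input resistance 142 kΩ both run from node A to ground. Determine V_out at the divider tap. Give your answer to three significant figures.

V_out ≈ 25.8 V

The load sits in parallel with R2, giving an effective lower resistance R2' = R2·R_L/(R2+R_L) = 46.75 kΩ.
Now apply the divider: V_out = 33.5 × 0.7696 = 25.78 V.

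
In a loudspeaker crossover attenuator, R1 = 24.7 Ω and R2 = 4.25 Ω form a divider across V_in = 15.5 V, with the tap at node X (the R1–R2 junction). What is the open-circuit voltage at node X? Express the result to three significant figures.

V_th ≈ 2.28 V

V_th is the unloaded tap voltage: V_in · R2/(R1+R2) = 15.5 × 0.1468 = 2.275 V.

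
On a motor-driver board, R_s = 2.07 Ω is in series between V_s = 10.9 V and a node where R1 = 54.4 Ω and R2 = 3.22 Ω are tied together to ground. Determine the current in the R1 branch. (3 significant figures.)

Parallel bank: R_p = 1/(1/54.4 + 1/3.22) = 3.040 Ω.
V_A by voltage divider: V_A = 10.9 × 3.040/(2.07 + 3.040) = 6.485 V.
I(R1) = V_A / R1 = 6.485/54.4 = 0.1192 A.
(Equivalently: I_total = 2.133 A, then current-divider fraction G_k/ΣG = 0.05588.)

I ≈ 0.119 A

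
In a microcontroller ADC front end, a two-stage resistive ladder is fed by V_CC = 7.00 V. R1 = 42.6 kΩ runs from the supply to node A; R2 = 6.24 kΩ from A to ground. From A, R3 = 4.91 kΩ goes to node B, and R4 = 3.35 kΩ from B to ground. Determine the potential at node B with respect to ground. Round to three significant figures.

V_B ≈ 0.219 V

Node A sees R2 in parallel with the series input of stage 2, R3 + R4 = 8.260 kΩ.
R2 ‖ (R3+R4) = 3.555 kΩ.
V_A = 7.00 × 3.555/(42.6 + 3.555) = 0.5391 V.
V_B = V_A × 0.4056 = 0.2186 V.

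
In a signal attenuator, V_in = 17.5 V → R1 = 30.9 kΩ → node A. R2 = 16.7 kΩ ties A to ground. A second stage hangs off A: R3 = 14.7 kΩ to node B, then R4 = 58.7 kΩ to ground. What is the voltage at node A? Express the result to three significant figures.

The second stage (R3 + R4 = 73.40 kΩ) loads node A in parallel with R2.
Effective lower resistance at A: R2 ‖ 73.40 = 13.60 kΩ.
So V_A = 17.5 × 0.3057 = 5.350 V.

V_A ≈ 5.35 V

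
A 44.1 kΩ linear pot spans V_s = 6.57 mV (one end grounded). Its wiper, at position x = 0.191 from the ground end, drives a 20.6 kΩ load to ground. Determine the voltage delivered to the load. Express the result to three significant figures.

V_out ≈ 0.943 mV

Lower segment x·R_p = 8.423 kΩ; upper segment (1−x)·R_p = 35.68 kΩ.
(x·R_p) ‖ R_L = 5.979 kΩ.
Then V_out = V_s · 5.979/(35.68 + 5.979) = 0.9430 mV.
(Unloaded: V_out = x·V_s = 1.25 mV.)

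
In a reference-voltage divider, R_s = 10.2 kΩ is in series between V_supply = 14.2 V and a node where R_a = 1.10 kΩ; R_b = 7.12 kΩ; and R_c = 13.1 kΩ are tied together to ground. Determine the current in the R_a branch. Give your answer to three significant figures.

I ≈ 1.03 mA

Equivalent of the parallel group: R_p = 0.8882 kΩ.
V_A by voltage divider: V_A = 14.2 × 0.8882/(10.2 + 0.8882) = 1.137 V.
I(R_a) = V_A / R_a = 1.137/1.10 = 1.034 mA.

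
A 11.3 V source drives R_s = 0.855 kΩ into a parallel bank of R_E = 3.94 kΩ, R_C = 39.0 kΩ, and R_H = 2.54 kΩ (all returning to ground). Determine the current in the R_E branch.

Equivalent of the parallel group: R_p = 1.486 kΩ.
V_A = 11.3 × 1.486/2.341 = 7.172 V.
I(R_E) = V_A / R_E = 7.172/3.94 = 1.820 mA.

I ≈ 1.82 mA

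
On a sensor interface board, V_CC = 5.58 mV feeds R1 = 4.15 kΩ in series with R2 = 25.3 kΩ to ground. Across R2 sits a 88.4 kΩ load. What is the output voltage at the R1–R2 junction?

V_out ≈ 4.61 mV

The load sits in parallel with R2, giving an effective lower resistance R2' = R2·R_L/(R2+R_L) = 19.67 kΩ.
Then V_out = V_CC · R2'/(R1 + R2') = 5.58 × 19.67/23.82 = 4.608 mV.
(Unloaded it would be 4.79 mV; the load pulls it down.)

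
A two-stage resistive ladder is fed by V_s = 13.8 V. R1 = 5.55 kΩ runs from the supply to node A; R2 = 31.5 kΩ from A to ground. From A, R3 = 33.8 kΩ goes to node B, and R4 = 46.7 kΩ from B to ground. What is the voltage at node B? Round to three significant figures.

V_B ≈ 6.43 V

Looking into the second stage from A: R3 + R4 = 80.50 kΩ appears in parallel with R2.
Effective lower resistance at A: R2 ‖ 80.50 = 22.64 kΩ.
First divider: V_A = V_s · 22.64/(5.55 + 22.64) = 11.08 V.
V_B = V_A × 0.5801 = 6.430 V.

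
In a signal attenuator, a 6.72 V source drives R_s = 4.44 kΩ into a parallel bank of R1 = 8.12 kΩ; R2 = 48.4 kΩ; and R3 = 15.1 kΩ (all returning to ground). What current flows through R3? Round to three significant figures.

Equivalent of the parallel group: R_p = 4.761 kΩ.
V_A by voltage divider: V_A = 6.72 × 4.761/(4.44 + 4.761) = 3.477 V.
Branch current I = V_A/R3 = 3.477/15.1 = 0.2303 mA.

I ≈ 0.230 mA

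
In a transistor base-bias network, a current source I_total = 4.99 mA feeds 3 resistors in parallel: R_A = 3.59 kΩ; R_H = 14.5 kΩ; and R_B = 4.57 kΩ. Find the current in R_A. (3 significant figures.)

I ≈ 2.45 mA

Total conductance ΣG = 1/3.59 + 1/14.5 + 1/4.57 = 0.5663 (units of 1/kΩ).
R_A takes the fraction G_k/ΣG = 0.2786/0.5663 = 0.4918, so I = 4.99 × 0.4918 = 2.454 mA.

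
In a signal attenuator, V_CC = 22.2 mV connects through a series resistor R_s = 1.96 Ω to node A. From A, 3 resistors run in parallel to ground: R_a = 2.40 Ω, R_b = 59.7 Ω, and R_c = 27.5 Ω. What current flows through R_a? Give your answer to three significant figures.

I ≈ 4.82 mA

Equivalent of the parallel group: R_p = 2.129 Ω.
V_A by voltage divider: V_A = 22.2 × 2.129/(1.96 + 2.129) = 11.56 mV.
Branch current I = V_A/R_a = 11.56/2.40 = 4.816 mA.
(Check via current divider: I_total = 5.430 mA; share G_k/ΣG = 0.8869 → same result.)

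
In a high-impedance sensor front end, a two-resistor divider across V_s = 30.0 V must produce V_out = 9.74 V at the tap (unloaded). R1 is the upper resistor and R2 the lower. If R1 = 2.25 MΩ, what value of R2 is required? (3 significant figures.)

R2 ≈ 1.08 MΩ

V_out/V_s = R2/(R1+R2) = 0.3247.
Rearranging, R2 = R1·k/(1−k) = 2.25 × 0.4808 = 1.082 MΩ.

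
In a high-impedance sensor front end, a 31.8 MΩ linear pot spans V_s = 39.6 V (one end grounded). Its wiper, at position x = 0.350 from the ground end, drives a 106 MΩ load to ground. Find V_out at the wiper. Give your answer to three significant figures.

Split the track: R_lower = x·R_p = 11.13 MΩ, R_upper = (1−x)·R_p = 20.67 MΩ.
(x·R_p) ‖ R_L = 10.07 MΩ.
Loaded-divider output: V_out = 39.6 × 0.3276 = 12.97 V.

V_out ≈ 13.0 V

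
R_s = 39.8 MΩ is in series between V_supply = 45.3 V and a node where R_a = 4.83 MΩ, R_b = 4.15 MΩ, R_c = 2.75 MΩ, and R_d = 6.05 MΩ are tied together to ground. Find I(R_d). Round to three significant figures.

I ≈ 0.188 µA

Combine the parallel branches: R_p = (1/4.83 + 1/4.15 + 1/2.75 + 1/6.05)⁻¹ = 1.024 MΩ.
V_A by voltage divider: V_A = 45.3 × 1.024/(39.8 + 1.024) = 1.136 V.
Branch current I = V_A/R_d = 1.136/6.05 = 0.1877 µA.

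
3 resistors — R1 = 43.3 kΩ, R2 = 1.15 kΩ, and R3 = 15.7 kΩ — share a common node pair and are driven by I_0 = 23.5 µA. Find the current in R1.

I ≈ 0.567 µA

Total conductance ΣG = 1/43.3 + 1/1.15 + 1/15.7 = 0.9564 (units of 1/kΩ).
By the current-divider rule, I = I_0 · G_k/ΣG = 23.5 × 0.02415 = 0.5675 µA.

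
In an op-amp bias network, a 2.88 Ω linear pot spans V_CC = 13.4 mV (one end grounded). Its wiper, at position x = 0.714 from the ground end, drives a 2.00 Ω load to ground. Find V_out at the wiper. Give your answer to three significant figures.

V_out ≈ 7.39 mV

Split the track: R_lower = x·R_p = 2.056 Ω, R_upper = (1−x)·R_p = 0.8237 Ω.
Lower segment in parallel with the load: 2.056 ‖ 2.00 = 1.014 Ω.
Loaded-divider output: V_out = 13.4 × 0.5518 = 7.394 mV.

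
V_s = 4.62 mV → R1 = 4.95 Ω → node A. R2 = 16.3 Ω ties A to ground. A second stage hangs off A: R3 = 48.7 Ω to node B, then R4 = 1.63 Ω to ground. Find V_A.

V_A ≈ 3.30 mV

Node A sees R2 in parallel with the series input of stage 2, R3 + R4 = 50.33 Ω.
Effective lower resistance at A: R2 ‖ 50.33 = 12.31 Ω.
V_A = 4.62 × 12.31/(4.95 + 12.31) = 3.295 mV.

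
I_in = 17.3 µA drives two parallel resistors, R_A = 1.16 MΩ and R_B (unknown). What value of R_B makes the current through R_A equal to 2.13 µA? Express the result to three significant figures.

Two-branch current divider: I_A = I_in · R_B/(R_A + R_B).
2.13/17.3 = R_B/(R_A + R_B) → R_B = R_A · (0.1231)/(1 − 0.1231) = 1.16 × 0.1404 = 0.1629 MΩ.

R_B ≈ 0.163 MΩ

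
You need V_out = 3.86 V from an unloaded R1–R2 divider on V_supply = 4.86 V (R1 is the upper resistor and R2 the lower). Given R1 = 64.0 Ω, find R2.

R2 ≈ 247 Ω

Required fraction k = V_out/V_supply = 0.7942.
R2 = R1 · 0.7942/(1 − 0.7942) = 247.0 Ω.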